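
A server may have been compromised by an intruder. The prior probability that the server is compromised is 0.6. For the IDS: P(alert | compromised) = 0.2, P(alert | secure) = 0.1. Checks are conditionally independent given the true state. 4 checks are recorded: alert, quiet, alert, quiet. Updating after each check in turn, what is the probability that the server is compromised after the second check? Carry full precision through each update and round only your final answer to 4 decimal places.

After 'alert': P(compromised) = 0.2·0.6000 / (0.2·0.6000 + 0.1·0.4000) ≈ 0.7500
After 'quiet': P(compromised) = 0.8·0.7500 / (0.8·0.7500 + 0.9·0.2500) ≈ 0.7273

0.7273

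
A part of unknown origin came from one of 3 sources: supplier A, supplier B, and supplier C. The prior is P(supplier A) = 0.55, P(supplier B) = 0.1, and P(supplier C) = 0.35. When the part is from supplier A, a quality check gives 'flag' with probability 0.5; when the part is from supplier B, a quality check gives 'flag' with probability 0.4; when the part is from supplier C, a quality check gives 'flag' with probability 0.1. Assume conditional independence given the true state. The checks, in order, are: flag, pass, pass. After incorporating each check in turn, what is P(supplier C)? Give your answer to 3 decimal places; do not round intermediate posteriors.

0.254

Each posterior becomes the prior for the next update.
After 'flag': normaliser = 0.5·0.5500 + 0.4·0.1000 + 0.1·0.3500; P(supplier A) ≈ 0.7857, P(supplier B) ≈ 0.1143, P(supplier C) ≈ 0.1000
After 'pass': normaliser = 0.5·0.7857 + 0.6·0.1143 + 0.9·0.1000; P(supplier A) ≈ 0.7124, P(supplier B) ≈ 0.1244, P(supplier C) ≈ 0.1632
After 'pass': normaliser = 0.5·0.7124 + 0.6·0.1244 + 0.9·0.1632; P(supplier A) ≈ 0.6166, P(supplier B) ≈ 0.1291, P(supplier C) ≈ 0.2543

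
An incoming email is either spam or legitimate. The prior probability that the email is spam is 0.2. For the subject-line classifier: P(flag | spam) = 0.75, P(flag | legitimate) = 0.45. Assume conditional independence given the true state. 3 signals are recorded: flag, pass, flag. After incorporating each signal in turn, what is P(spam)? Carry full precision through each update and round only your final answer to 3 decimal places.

After 'flag': P(spam) = 0.75·0.2000 / (0.75·0.2000 + 0.45·0.8000) ≈ 0.2941
After 'pass': P(spam) = 0.25·0.2941 / (0.25·0.2941 + 0.55·0.7059) ≈ 0.1592
After 'flag': P(spam) = 0.75·0.1592 / (0.75·0.1592 + 0.45·0.8408) ≈ 0.2399

0.240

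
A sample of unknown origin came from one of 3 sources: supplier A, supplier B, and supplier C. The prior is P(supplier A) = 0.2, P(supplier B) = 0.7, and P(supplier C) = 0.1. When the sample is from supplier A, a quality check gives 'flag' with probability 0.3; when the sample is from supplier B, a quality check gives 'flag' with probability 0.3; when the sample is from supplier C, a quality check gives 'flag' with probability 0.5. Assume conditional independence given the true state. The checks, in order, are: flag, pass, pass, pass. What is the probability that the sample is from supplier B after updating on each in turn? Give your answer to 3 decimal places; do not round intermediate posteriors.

0.729

After 'flag': normaliser = 0.3·0.2000 + 0.3·0.7000 + 0.5·0.1000; P(supplier A) ≈ 0.1875, P(supplier B) ≈ 0.6562, P(supplier C) ≈ 0.1562
After 'pass': normaliser = 0.7·0.1875 + 0.7·0.6562 + 0.5·0.1562; P(supplier A) ≈ 0.1963, P(supplier B) ≈ 0.6869, P(supplier C) ≈ 0.1168
After 'pass': normaliser = 0.7·0.1963 + 0.7·0.6869 + 0.5·0.1168; P(supplier A) ≈ 0.2030, P(supplier B) ≈ 0.7106, P(supplier C) ≈ 0.0863
After 'pass': normaliser = 0.7·0.2030 + 0.7·0.7106 + 0.5·0.0863; P(supplier A) ≈ 0.2082, P(supplier B) ≈ 0.7286, P(supplier C) ≈ 0.0632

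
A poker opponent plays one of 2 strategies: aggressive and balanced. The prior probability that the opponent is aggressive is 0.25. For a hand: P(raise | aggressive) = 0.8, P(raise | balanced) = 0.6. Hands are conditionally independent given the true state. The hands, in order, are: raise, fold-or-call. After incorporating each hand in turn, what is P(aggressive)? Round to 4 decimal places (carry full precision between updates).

Apply Bayes' rule sequentially, carrying P(aggressive) forward.
After 'raise': P(aggressive) = 0.8·0.2500 / (0.8·0.2500 + 0.6·0.7500) ≈ 0.3077
After 'fold-or-call': P(aggressive) = 0.2·0.3077 / (0.2·0.3077 + 0.4·0.6923) ≈ 0.1818

0.1818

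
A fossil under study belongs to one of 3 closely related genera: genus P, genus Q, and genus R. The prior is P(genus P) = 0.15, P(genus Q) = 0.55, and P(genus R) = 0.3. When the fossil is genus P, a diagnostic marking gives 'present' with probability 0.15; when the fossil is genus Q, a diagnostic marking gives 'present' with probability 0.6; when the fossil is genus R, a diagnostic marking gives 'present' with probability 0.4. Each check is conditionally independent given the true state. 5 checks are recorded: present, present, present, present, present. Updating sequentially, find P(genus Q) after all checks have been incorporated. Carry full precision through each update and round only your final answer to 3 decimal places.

After 'present': normaliser = 0.15·0.1500 + 0.6·0.5500 + 0.4·0.3000; P(genus P) ≈ 0.0476, P(genus Q) ≈ 0.6984, P(genus R) ≈ 0.2540
After 'present': normaliser = 0.15·0.0476 + 0.6·0.6984 + 0.4·0.2540; P(genus P) ≈ 0.0135, P(genus Q) ≈ 0.7940, P(genus R) ≈ 0.1925
After 'present': normaliser = 0.15·0.0135 + 0.6·0.7940 + 0.4·0.1925; P(genus P) ≈ 0.0037, P(genus Q) ≈ 0.8577, P(genus R) ≈ 0.1386
After 'present': normaliser = 0.15·0.0037 + 0.6·0.8577 + 0.4·0.1386; P(genus P) ≈ 0.0010, P(genus Q) ≈ 0.9019, P(genus R) ≈ 0.0972
After 'present': normaliser = 0.15·0.0010 + 0.6·0.9019 + 0.4·0.0972; P(genus P) ≈ 0.0002, P(genus Q) ≈ 0.9328, P(genus R) ≈ 0.0670

0.933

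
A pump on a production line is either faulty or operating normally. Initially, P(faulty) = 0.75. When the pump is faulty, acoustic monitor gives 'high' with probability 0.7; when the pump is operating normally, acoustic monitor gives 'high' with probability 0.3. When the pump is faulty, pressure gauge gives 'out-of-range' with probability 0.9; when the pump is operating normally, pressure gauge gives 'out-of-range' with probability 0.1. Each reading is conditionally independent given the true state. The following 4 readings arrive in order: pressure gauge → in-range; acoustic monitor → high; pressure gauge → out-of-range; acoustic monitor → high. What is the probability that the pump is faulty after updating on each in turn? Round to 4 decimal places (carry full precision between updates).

After pressure gauge='in-range': P(faulty) = 0.1·0.7500 / (0.1·0.7500 + 0.9·0.2500) ≈ 0.2500
After acoustic monitor='high': P(faulty) = 0.7·0.2500 / (0.7·0.2500 + 0.3·0.7500) ≈ 0.4375
After pressure gauge='out-of-range': P(faulty) = 0.9·0.4375 / (0.9·0.4375 + 0.1·0.5625) ≈ 0.8750
After acoustic monitor='high': P(faulty) = 0.7·0.8750 / (0.7·0.8750 + 0.3·0.1250) ≈ 0.9423

0.9423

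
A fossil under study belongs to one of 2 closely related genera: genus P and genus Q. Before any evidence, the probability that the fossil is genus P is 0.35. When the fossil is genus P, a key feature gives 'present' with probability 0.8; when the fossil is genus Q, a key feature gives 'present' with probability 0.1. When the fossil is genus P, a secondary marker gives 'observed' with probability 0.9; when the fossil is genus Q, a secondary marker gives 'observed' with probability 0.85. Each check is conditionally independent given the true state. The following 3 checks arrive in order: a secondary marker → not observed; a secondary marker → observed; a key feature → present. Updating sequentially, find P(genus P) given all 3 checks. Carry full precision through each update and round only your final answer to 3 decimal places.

0.753

After a secondary marker='not observed': P(genus P) = 0.1·0.3500 / (0.1·0.3500 + 0.15·0.6500) ≈ 0.2642
After a secondary marker='observed': P(genus P) = 0.9·0.2642 / (0.9·0.2642 + 0.85·0.7358) ≈ 0.2754
After a key feature='present': P(genus P) = 0.8·0.2754 / (0.8·0.2754 + 0.1·0.7246) ≈ 0.7525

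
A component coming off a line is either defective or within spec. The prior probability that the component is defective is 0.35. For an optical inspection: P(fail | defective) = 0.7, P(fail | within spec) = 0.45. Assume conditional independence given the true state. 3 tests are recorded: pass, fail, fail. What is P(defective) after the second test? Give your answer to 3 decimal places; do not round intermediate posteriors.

After 'pass': P(defective) = 0.3·0.3500 / (0.3·0.3500 + 0.55·0.6500) ≈ 0.2270
After 'fail': P(defective) = 0.7·0.2270 / (0.7·0.2270 + 0.45·0.7730) ≈ 0.3136

0.314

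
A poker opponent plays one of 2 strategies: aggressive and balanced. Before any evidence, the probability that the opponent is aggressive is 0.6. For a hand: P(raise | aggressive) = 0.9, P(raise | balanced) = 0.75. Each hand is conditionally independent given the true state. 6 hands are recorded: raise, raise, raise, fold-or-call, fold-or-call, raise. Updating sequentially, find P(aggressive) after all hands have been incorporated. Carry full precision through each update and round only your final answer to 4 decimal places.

0.3323

After 'raise': P(aggressive) = 0.9·0.6000 / (0.9·0.6000 + 0.75·0.4000) ≈ 0.6429
After 'raise': P(aggressive) = 0.9·0.6429 / (0.9·0.6429 + 0.75·0.3571) ≈ 0.6835
After 'raise': P(aggressive) = 0.9·0.6835 / (0.9·0.6835 + 0.75·0.3165) ≈ 0.7216
After 'fold-or-call': P(aggressive) = 0.1·0.7216 / (0.1·0.7216 + 0.25·0.2784) ≈ 0.5090
After 'fold-or-call': P(aggressive) = 0.1·0.5090 / (0.1·0.5090 + 0.25·0.4910) ≈ 0.2931
After 'raise': P(aggressive) = 0.9·0.2931 / (0.9·0.2931 + 0.75·0.7069) ≈ 0.3323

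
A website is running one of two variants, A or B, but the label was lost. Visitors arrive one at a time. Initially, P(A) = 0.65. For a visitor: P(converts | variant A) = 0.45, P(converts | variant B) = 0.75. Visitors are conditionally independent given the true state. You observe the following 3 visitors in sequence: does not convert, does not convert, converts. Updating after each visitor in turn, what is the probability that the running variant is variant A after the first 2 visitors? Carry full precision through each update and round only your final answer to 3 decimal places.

Apply Bayes' rule sequentially, carrying P(A) forward.
After 'does not convert': P(A) = 0.55·0.6500 / (0.55·0.6500 + 0.25·0.3500) ≈ 0.8034
After 'does not convert': P(A) = 0.55·0.8034 / (0.55·0.8034 + 0.25·0.1966) ≈ 0.8999

0.900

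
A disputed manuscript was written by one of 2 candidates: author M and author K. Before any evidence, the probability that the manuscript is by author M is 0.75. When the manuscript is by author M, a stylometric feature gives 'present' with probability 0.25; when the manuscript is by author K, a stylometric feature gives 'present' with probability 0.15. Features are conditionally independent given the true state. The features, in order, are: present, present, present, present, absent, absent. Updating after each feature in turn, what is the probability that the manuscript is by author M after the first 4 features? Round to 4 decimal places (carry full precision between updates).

0.9586

After 'present': P(author M) = 0.25·0.7500 / (0.25·0.7500 + 0.15·0.2500) ≈ 0.8333
After 'present': P(author M) = 0.25·0.8333 / (0.25·0.8333 + 0.15·0.1667) ≈ 0.8929
After 'present': P(author M) = 0.25·0.8929 / (0.25·0.8929 + 0.15·0.1071) ≈ 0.9328
After 'present': P(author M) = 0.25·0.9328 / (0.25·0.9328 + 0.15·0.0672) ≈ 0.9586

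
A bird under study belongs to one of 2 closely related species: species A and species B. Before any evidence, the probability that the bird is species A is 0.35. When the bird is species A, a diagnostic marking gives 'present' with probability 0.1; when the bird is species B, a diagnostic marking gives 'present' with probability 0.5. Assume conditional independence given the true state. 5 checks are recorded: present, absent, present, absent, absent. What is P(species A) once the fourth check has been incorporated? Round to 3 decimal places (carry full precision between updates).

Apply Bayes' rule sequentially, carrying P(species A) forward.
After 'present': P(species A) = 0.1·0.3500 / (0.1·0.3500 + 0.5·0.6500) ≈ 0.0972
After 'absent': P(species A) = 0.9·0.0972 / (0.9·0.0972 + 0.5·0.9028) ≈ 0.1624
After 'present': P(species A) = 0.1·0.1624 / (0.1·0.1624 + 0.5·0.8376) ≈ 0.0373
After 'absent': P(species A) = 0.9·0.0373 / (0.9·0.0373 + 0.5·0.9627) ≈ 0.0652

0.065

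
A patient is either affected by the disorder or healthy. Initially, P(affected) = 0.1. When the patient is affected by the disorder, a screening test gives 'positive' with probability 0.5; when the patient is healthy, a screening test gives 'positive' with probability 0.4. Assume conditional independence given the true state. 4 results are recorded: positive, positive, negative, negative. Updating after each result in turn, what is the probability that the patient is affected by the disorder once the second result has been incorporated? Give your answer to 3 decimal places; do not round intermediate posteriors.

After 'positive': P(affected) = 0.5·0.1000 / (0.5·0.1000 + 0.4·0.9000) ≈ 0.1220
After 'positive': P(affected) = 0.5·0.1220 / (0.5·0.1220 + 0.4·0.8780) ≈ 0.1479

0.148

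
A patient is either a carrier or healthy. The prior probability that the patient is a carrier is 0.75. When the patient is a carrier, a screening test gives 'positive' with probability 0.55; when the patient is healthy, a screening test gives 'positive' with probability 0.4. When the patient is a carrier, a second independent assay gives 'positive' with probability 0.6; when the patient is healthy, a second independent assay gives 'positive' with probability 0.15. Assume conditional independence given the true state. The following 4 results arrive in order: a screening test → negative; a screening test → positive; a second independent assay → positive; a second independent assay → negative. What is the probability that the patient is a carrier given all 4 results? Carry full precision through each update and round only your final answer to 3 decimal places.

0.853

After a screening test='negative': P(carrier) = 0.45·0.7500 / (0.45·0.7500 + 0.6·0.2500) ≈ 0.6923
After a screening test='positive': P(carrier) = 0.55·0.6923 / (0.55·0.6923 + 0.4·0.3077) ≈ 0.7557
After a second independent assay='positive': P(carrier) = 0.6·0.7557 / (0.6·0.7557 + 0.15·0.2443) ≈ 0.9252
After a second independent assay='negative': P(carrier) = 0.4·0.9252 / (0.4·0.9252 + 0.85·0.0748) ≈ 0.8534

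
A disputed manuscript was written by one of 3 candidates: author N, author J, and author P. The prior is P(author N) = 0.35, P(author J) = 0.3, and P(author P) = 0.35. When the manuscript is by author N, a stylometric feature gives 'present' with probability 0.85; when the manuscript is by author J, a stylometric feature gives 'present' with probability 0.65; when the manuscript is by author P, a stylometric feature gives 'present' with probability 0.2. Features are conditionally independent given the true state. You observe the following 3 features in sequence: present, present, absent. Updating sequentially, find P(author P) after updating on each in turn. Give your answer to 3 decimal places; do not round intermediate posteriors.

0.120

After 'present': normaliser = 0.85·0.3500 + 0.65·0.3000 + 0.2·0.3500; P(author N) ≈ 0.5289, P(author J) ≈ 0.3467, P(author P) ≈ 0.1244
After 'present': normaliser = 0.85·0.5289 + 0.65·0.3467 + 0.2·0.1244; P(author N) ≈ 0.6424, P(author J) ≈ 0.3220, P(author P) ≈ 0.0356
After 'absent': normaliser = 0.15·0.6424 + 0.35·0.3220 + 0.8·0.0356; P(author N) ≈ 0.4057, P(author J) ≈ 0.4745, P(author P) ≈ 0.1198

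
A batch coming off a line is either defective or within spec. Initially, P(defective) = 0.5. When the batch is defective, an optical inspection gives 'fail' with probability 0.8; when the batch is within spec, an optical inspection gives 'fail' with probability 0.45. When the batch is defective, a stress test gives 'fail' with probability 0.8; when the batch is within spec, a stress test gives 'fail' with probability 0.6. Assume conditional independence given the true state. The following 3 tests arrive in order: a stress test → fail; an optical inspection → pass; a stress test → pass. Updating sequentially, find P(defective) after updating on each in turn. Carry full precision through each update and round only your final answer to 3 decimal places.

0.195

Each posterior becomes the prior for the next update.
After a stress test='fail': P(defective) = 0.8·0.5000 / (0.8·0.5000 + 0.6·0.5000) ≈ 0.5714
After an optical inspection='pass': P(defective) = 0.2·0.5714 / (0.2·0.5714 + 0.55·0.4286) ≈ 0.3265
After a stress test='pass': P(defective) = 0.2·0.3265 / (0.2·0.3265 + 0.4·0.6735) ≈ 0.1951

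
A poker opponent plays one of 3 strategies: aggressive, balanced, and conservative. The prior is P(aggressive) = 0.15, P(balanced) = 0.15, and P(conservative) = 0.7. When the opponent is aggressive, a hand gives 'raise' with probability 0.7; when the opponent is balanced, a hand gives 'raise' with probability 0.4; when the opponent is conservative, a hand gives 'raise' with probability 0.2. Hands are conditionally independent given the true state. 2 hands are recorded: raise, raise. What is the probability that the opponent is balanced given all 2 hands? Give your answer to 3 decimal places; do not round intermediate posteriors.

Each posterior becomes the prior for the next update.
After 'raise': normaliser = 0.7·0.1500 + 0.4·0.1500 + 0.2·0.7000; P(aggressive) ≈ 0.3443, P(balanced) ≈ 0.1967, P(conservative) ≈ 0.4590
After 'raise': normaliser = 0.7·0.3443 + 0.4·0.1967 + 0.2·0.4590; P(aggressive) ≈ 0.5857, P(balanced) ≈ 0.1912, P(conservative) ≈ 0.2231

0.191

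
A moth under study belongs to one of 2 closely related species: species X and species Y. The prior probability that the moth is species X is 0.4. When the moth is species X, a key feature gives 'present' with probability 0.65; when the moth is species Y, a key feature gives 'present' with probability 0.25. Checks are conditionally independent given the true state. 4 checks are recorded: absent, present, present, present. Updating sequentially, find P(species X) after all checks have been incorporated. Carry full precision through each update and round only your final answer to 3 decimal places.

After 'absent': P(species X) = 0.35·0.4000 / (0.35·0.4000 + 0.75·0.6000) ≈ 0.2373
After 'present': P(species X) = 0.65·0.2373 / (0.65·0.2373 + 0.25·0.7627) ≈ 0.4472
After 'present': P(species X) = 0.65·0.4472 / (0.65·0.4472 + 0.25·0.5528) ≈ 0.6777
After 'present': P(species X) = 0.65·0.6777 / (0.65·0.6777 + 0.25·0.3223) ≈ 0.8454

0.845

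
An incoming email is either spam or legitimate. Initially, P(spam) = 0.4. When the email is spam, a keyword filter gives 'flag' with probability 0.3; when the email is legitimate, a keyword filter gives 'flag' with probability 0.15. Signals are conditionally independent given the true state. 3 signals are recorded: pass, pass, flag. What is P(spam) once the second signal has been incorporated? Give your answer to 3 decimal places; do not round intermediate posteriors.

0.311

Apply Bayes' rule sequentially, carrying P(spam) forward.
After 'pass': P(spam) = 0.7·0.4000 / (0.7·0.4000 + 0.85·0.6000) ≈ 0.3544
After 'pass': P(spam) = 0.7·0.3544 / (0.7·0.3544 + 0.85·0.6456) ≈ 0.3114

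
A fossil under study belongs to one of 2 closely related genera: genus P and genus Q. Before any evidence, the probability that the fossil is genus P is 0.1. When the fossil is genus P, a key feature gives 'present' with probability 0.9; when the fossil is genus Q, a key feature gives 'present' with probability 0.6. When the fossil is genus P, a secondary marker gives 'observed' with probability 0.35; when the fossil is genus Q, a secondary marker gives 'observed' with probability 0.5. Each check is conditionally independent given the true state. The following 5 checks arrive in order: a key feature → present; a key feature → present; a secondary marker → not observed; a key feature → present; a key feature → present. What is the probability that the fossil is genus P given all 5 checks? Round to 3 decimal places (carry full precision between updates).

After a key feature='present': P(genus P) = 0.9·0.1000 / (0.9·0.1000 + 0.6·0.9000) ≈ 0.1429
After a key feature='present': P(genus P) = 0.9·0.1429 / (0.9·0.1429 + 0.6·0.8571) ≈ 0.2000
After a secondary marker='not observed': P(genus P) = 0.65·0.2000 / (0.65·0.2000 + 0.5·0.8000) ≈ 0.2453
After a key feature='present': P(genus P) = 0.9·0.2453 / (0.9·0.2453 + 0.6·0.7547) ≈ 0.3277
After a key feature='present': P(genus P) = 0.9·0.3277 / (0.9·0.3277 + 0.6·0.6723) ≈ 0.4224

0.422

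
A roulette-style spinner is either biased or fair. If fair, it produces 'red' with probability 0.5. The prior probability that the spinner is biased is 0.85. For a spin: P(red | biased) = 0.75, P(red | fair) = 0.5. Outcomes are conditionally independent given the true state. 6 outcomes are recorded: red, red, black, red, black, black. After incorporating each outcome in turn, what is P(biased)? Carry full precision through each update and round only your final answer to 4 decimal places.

0.7051

Apply Bayes' rule sequentially, carrying P(biased) forward.
After 'red': P(biased) = 0.75·0.8500 / (0.75·0.8500 + 0.5·0.1500) ≈ 0.8947
After 'red': P(biased) = 0.75·0.8947 / (0.75·0.8947 + 0.5·0.1053) ≈ 0.9273
After 'black': P(biased) = 0.25·0.9273 / (0.25·0.9273 + 0.5·0.0727) ≈ 0.8644
After 'red': P(biased) = 0.75·0.8644 / (0.75·0.8644 + 0.5·0.1356) ≈ 0.9053
After 'black': P(biased) = 0.25·0.9053 / (0.25·0.9053 + 0.5·0.0947) ≈ 0.8270
After 'black': P(biased) = 0.25·0.8270 / (0.25·0.8270 + 0.5·0.1730) ≈ 0.7051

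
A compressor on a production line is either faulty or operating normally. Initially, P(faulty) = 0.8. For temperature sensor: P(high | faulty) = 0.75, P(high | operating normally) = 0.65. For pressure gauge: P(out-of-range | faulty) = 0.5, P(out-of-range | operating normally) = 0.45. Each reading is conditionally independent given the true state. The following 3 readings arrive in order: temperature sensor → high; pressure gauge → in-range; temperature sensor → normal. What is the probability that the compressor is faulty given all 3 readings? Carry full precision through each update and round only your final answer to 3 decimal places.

Apply Bayes' rule sequentially, carrying P(faulty) forward.
After temperature sensor='high': P(faulty) = 0.75·0.8000 / (0.75·0.8000 + 0.65·0.2000) ≈ 0.8219
After pressure gauge='in-range': P(faulty) = 0.5·0.8219 / (0.5·0.8219 + 0.55·0.1781) ≈ 0.8075
After temperature sensor='normal': P(faulty) = 0.25·0.8075 / (0.25·0.8075 + 0.35·0.1925) ≈ 0.7498

0.750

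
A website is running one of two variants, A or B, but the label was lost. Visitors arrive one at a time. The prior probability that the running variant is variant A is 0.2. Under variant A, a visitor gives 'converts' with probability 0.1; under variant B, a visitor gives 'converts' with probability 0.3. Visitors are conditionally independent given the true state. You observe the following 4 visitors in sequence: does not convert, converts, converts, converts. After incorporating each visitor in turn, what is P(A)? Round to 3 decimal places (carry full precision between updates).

After 'does not convert': P(A) = 0.9·0.2000 / (0.9·0.2000 + 0.7·0.8000) ≈ 0.2432
After 'converts': P(A) = 0.1·0.2432 / (0.1·0.2432 + 0.3·0.7568) ≈ 0.0968
After 'converts': P(A) = 0.1·0.0968 / (0.1·0.0968 + 0.3·0.9032) ≈ 0.0345
After 'converts': P(A) = 0.1·0.0345 / (0.1·0.0345 + 0.3·0.9655) ≈ 0.0118

0.012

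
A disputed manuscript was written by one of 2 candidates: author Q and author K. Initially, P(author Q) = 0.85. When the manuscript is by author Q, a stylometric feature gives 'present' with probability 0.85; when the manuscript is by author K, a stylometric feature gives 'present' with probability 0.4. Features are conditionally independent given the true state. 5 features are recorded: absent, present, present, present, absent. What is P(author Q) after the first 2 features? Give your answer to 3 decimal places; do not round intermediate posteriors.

After 'absent': P(author Q) = 0.15·0.8500 / (0.15·0.8500 + 0.6·0.1500) ≈ 0.5862
After 'present': P(author Q) = 0.85·0.5862 / (0.85·0.5862 + 0.4·0.4138) ≈ 0.7506

0.751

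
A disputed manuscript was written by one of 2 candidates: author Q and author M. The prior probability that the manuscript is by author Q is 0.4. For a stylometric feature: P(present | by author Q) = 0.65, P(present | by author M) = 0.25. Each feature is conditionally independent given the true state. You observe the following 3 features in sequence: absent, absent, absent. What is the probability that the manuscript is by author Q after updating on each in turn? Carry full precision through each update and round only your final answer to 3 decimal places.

After 'absent': P(author Q) = 0.35·0.4000 / (0.35·0.4000 + 0.75·0.6000) ≈ 0.2373
After 'absent': P(author Q) = 0.35·0.2373 / (0.35·0.2373 + 0.75·0.7627) ≈ 0.1268
After 'absent': P(author Q) = 0.35·0.1268 / (0.35·0.1268 + 0.75·0.8732) ≈ 0.0635

0.063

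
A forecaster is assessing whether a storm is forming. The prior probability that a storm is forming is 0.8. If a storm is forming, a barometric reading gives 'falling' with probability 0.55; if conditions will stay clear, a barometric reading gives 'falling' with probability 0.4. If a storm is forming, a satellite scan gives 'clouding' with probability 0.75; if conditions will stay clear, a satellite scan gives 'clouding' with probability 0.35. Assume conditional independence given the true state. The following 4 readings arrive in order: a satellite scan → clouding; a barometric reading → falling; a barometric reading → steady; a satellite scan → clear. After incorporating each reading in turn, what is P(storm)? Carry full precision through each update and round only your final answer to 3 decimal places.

0.773

Apply Bayes' rule sequentially, carrying P(storm) forward.
After a satellite scan='clouding': P(storm) = 0.75·0.8000 / (0.75·0.8000 + 0.35·0.2000) ≈ 0.8955
After a barometric reading='falling': P(storm) = 0.55·0.8955 / (0.55·0.8955 + 0.4·0.1045) ≈ 0.9218
After a barometric reading='steady': P(storm) = 0.45·0.9218 / (0.45·0.9218 + 0.6·0.0782) ≈ 0.8984
After a satellite scan='clear': P(storm) = 0.25·0.8984 / (0.25·0.8984 + 0.65·0.1016) ≈ 0.7727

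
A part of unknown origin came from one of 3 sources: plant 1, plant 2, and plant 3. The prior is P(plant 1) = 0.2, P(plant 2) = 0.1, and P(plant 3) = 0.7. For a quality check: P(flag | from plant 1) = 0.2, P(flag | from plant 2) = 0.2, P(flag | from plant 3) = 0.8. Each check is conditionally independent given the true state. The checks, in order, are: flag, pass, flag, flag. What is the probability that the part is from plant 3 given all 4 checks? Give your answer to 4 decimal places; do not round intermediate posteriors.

After 'flag': normaliser = 0.2·0.2000 + 0.2·0.1000 + 0.8·0.7000; P(plant 1) ≈ 0.0645, P(plant 2) ≈ 0.0323, P(plant 3) ≈ 0.9032
After 'pass': normaliser = 0.8·0.0645 + 0.8·0.0323 + 0.2·0.9032; P(plant 1) ≈ 0.2000, P(plant 2) ≈ 0.1000, P(plant 3) ≈ 0.7000
After 'flag': normaliser = 0.2·0.2000 + 0.2·0.1000 + 0.8·0.7000; P(plant 1) ≈ 0.0645, P(plant 2) ≈ 0.0323, P(plant 3) ≈ 0.9032
After 'flag': normaliser = 0.2·0.0645 + 0.2·0.0323 + 0.8·0.9032; P(plant 1) ≈ 0.0174, P(plant 2) ≈ 0.0087, P(plant 3) ≈ 0.9739

0.9739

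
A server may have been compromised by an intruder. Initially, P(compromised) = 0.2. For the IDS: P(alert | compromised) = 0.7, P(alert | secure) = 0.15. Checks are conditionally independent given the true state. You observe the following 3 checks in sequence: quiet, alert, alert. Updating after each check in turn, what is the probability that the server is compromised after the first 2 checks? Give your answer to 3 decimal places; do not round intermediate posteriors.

0.292

After 'quiet': P(compromised) = 0.3·0.2000 / (0.3·0.2000 + 0.85·0.8000) ≈ 0.0811
After 'alert': P(compromised) = 0.7·0.0811 / (0.7·0.0811 + 0.15·0.9189) ≈ 0.2917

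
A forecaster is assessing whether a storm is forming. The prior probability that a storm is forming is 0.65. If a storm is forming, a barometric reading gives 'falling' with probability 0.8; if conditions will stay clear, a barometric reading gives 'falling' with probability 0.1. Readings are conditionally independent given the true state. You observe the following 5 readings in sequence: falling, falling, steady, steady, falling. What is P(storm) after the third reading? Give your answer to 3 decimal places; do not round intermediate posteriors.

0.964

Apply Bayes' rule sequentially, carrying P(storm) forward.
After 'falling': P(storm) = 0.8·0.6500 / (0.8·0.6500 + 0.1·0.3500) ≈ 0.9369
After 'falling': P(storm) = 0.8·0.9369 / (0.8·0.9369 + 0.1·0.0631) ≈ 0.9917
After 'steady': P(storm) = 0.2·0.9917 / (0.2·0.9917 + 0.9·0.0083) ≈ 0.9635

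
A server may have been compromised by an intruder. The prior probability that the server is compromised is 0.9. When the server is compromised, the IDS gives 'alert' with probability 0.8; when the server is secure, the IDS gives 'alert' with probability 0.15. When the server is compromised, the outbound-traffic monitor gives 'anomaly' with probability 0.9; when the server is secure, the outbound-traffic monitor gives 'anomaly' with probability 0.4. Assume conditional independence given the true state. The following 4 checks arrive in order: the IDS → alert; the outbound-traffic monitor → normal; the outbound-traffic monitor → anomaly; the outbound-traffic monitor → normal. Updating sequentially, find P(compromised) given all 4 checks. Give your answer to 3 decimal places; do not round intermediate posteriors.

0.750

Apply Bayes' rule sequentially, carrying P(compromised) forward.
After the IDS='alert': P(compromised) = 0.8·0.9000 / (0.8·0.9000 + 0.15·0.1000) ≈ 0.9796
After the outbound-traffic monitor='normal': P(compromised) = 0.1·0.9796 / (0.1·0.9796 + 0.6·0.0204) ≈ 0.8889
After the outbound-traffic monitor='anomaly': P(compromised) = 0.9·0.8889 / (0.9·0.8889 + 0.4·0.1111) ≈ 0.9474
After the outbound-traffic monitor='normal': P(compromised) = 0.1·0.9474 / (0.1·0.9474 + 0.6·0.0526) ≈ 0.7500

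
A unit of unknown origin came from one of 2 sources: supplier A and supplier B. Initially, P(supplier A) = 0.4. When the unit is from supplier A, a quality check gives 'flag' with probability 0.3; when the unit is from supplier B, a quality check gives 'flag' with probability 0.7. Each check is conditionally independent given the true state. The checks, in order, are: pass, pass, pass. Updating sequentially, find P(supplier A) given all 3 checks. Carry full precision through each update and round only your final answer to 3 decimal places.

0.894

After 'pass': P(supplier A) = 0.7·0.4000 / (0.7·0.4000 + 0.3·0.6000) ≈ 0.6087
After 'pass': P(supplier A) = 0.7·0.6087 / (0.7·0.6087 + 0.3·0.3913) ≈ 0.7840
After 'pass': P(supplier A) = 0.7·0.7840 / (0.7·0.7840 + 0.3·0.2160) ≈ 0.8944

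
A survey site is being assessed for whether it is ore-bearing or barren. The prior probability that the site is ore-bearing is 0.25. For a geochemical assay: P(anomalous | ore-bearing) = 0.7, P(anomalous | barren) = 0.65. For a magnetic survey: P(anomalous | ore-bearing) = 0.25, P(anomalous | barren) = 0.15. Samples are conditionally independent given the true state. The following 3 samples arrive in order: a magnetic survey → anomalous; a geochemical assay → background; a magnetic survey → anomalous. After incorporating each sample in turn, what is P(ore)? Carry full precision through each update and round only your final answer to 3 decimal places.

Each posterior becomes the prior for the next update.
After a magnetic survey='anomalous': P(ore) = 0.25·0.2500 / (0.25·0.2500 + 0.15·0.7500) ≈ 0.3571
After a geochemical assay='background': P(ore) = 0.3·0.3571 / (0.3·0.3571 + 0.35·0.6429) ≈ 0.3226
After a magnetic survey='anomalous': P(ore) = 0.25·0.3226 / (0.25·0.3226 + 0.15·0.6774) ≈ 0.4425

0.442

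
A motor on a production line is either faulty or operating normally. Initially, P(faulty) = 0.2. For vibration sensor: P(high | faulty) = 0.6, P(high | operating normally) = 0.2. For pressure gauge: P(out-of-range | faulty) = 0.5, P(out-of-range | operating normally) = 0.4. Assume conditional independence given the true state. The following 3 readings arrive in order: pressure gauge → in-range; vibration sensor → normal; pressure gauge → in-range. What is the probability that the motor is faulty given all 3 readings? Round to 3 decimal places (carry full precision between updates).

0.080

After pressure gauge='in-range': P(faulty) = 0.5·0.2000 / (0.5·0.2000 + 0.6·0.8000) ≈ 0.1724
After vibration sensor='normal': P(faulty) = 0.4·0.1724 / (0.4·0.1724 + 0.8·0.8276) ≈ 0.0943
After pressure gauge='in-range': P(faulty) = 0.5·0.0943 / (0.5·0.0943 + 0.6·0.9057) ≈ 0.0799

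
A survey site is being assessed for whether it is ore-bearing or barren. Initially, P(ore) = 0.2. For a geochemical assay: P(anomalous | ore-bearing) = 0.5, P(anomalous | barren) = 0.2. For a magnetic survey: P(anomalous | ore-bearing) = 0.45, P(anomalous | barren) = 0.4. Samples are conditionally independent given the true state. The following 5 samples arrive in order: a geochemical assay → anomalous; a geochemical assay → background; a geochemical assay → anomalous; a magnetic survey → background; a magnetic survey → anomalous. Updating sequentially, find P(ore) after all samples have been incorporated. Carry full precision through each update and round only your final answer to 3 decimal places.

0.502

Apply Bayes' rule sequentially, carrying P(ore) forward.
After a geochemical assay='anomalous': P(ore) = 0.5·0.2000 / (0.5·0.2000 + 0.2·0.8000) ≈ 0.3846
After a geochemical assay='background': P(ore) = 0.5·0.3846 / (0.5·0.3846 + 0.8·0.6154) ≈ 0.2809
After a geochemical assay='anomalous': P(ore) = 0.5·0.2809 / (0.5·0.2809 + 0.2·0.7191) ≈ 0.4941
After a magnetic survey='background': P(ore) = 0.55·0.4941 / (0.55·0.4941 + 0.6·0.5059) ≈ 0.4723
After a magnetic survey='anomalous': P(ore) = 0.45·0.4723 / (0.45·0.4723 + 0.4·0.5277) ≈ 0.5018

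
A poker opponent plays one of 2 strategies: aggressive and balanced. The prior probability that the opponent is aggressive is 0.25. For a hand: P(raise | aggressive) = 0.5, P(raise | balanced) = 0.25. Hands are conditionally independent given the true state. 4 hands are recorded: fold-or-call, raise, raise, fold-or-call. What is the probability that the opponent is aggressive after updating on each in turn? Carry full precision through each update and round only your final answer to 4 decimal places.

After 'fold-or-call': P(aggressive) = 0.5·0.2500 / (0.5·0.2500 + 0.75·0.7500) ≈ 0.1818
After 'raise': P(aggressive) = 0.5·0.1818 / (0.5·0.1818 + 0.25·0.8182) ≈ 0.3077
After 'raise': P(aggressive) = 0.5·0.3077 / (0.5·0.3077 + 0.25·0.6923) ≈ 0.4706
After 'fold-or-call': P(aggressive) = 0.5·0.4706 / (0.5·0.4706 + 0.75·0.5294) ≈ 0.3721

0.3721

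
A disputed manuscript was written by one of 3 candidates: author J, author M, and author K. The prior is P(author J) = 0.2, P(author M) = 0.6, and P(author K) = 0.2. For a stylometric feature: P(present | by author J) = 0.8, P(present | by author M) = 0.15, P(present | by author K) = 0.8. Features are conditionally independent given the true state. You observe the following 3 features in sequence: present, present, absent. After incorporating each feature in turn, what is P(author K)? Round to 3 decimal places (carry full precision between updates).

After 'present': normaliser = 0.8·0.2000 + 0.15·0.6000 + 0.8·0.2000; P(author J) ≈ 0.3902, P(author M) ≈ 0.2195, P(author K) ≈ 0.3902
After 'present': normaliser = 0.8·0.3902 + 0.15·0.2195 + 0.8·0.3902; P(author J) ≈ 0.4750, P(author M) ≈ 0.0501, P(author K) ≈ 0.4750
After 'absent': normaliser = 0.2·0.4750 + 0.85·0.0501 + 0.2·0.4750; P(author J) ≈ 0.4085, P(author M) ≈ 0.1831, P(author K) ≈ 0.4085

0.408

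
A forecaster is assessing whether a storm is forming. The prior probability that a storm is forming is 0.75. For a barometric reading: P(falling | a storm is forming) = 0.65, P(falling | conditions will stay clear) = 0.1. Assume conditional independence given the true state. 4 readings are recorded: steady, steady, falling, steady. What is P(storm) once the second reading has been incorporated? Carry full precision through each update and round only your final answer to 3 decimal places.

0.312

After 'steady': P(storm) = 0.35·0.7500 / (0.35·0.7500 + 0.9·0.2500) ≈ 0.5385
After 'steady': P(storm) = 0.35·0.5385 / (0.35·0.5385 + 0.9·0.4615) ≈ 0.3121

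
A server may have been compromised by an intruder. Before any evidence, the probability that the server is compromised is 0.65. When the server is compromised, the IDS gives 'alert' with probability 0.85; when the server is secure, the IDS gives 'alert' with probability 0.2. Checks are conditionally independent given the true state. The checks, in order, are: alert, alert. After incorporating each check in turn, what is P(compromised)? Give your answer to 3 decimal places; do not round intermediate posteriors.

0.971

After 'alert': P(compromised) = 0.85·0.6500 / (0.85·0.6500 + 0.2·0.3500) ≈ 0.8876
After 'alert': P(compromised) = 0.85·0.8876 / (0.85·0.8876 + 0.2·0.1124) ≈ 0.9711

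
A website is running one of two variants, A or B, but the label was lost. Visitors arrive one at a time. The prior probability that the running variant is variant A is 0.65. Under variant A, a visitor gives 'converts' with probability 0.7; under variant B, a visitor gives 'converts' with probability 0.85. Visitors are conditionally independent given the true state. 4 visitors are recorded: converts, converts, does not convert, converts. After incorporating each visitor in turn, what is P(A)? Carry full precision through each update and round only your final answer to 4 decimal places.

After 'converts': P(A) = 0.7·0.6500 / (0.7·0.6500 + 0.85·0.3500) ≈ 0.6047
After 'converts': P(A) = 0.7·0.6047 / (0.7·0.6047 + 0.85·0.3953) ≈ 0.5574
After 'does not convert': P(A) = 0.3·0.5574 / (0.3·0.5574 + 0.15·0.4426) ≈ 0.7158
After 'converts': P(A) = 0.7·0.7158 / (0.7·0.7158 + 0.85·0.2842) ≈ 0.6747

0.6747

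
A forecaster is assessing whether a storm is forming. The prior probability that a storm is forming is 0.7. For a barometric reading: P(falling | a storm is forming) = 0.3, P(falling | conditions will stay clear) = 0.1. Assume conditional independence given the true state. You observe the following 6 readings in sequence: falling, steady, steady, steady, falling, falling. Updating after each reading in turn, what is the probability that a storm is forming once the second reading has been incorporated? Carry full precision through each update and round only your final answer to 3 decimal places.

0.845

After 'falling': P(storm) = 0.3·0.7000 / (0.3·0.7000 + 0.1·0.3000) ≈ 0.8750
After 'steady': P(storm) = 0.7·0.8750 / (0.7·0.8750 + 0.9·0.1250) ≈ 0.8448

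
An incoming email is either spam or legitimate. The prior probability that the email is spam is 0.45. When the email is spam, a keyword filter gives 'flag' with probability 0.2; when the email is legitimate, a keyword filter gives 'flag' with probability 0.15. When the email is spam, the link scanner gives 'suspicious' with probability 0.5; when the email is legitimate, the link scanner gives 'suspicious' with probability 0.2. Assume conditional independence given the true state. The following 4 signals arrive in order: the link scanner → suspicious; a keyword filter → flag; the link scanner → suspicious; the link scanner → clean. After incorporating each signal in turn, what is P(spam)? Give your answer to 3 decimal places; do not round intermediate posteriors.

0.810

After the link scanner='suspicious': P(spam) = 0.5·0.4500 / (0.5·0.4500 + 0.2·0.5500) ≈ 0.6716
After a keyword filter='flag': P(spam) = 0.2·0.6716 / (0.2·0.6716 + 0.15·0.3284) ≈ 0.7317
After the link scanner='suspicious': P(spam) = 0.5·0.7317 / (0.5·0.7317 + 0.2·0.2683) ≈ 0.8721
After the link scanner='clean': P(spam) = 0.5·0.8721 / (0.5·0.8721 + 0.8·0.1279) ≈ 0.8099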